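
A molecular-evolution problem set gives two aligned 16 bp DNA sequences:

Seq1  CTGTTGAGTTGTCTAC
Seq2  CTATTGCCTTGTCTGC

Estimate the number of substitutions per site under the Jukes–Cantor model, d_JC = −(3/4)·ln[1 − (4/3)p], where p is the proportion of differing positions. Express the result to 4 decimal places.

0.3041

Mismatches occur at site 3 (G↔A), site 7 (A↔C), site 8 (G↔C), site 15 (A↔G).
p = 4/16 = 0.250000.
d = −0.75 · ln(1 − (4/3)·0.250000) = −0.75 · ln(0.666667) = −0.75 · (-0.405465) = 0.3041.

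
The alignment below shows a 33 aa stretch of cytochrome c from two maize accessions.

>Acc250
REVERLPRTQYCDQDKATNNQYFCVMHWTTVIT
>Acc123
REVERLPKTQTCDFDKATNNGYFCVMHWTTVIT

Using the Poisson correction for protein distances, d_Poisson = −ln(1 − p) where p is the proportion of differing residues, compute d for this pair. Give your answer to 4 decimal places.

Mismatches occur at site 8 (R→K), site 11 (Y→T), site 14 (Q→F), site 21 (Q→G).
p = 4/33 = 0.121212.
d = −ln(1 − 0.121212) = −ln(0.878788) = 0.1292.

0.1292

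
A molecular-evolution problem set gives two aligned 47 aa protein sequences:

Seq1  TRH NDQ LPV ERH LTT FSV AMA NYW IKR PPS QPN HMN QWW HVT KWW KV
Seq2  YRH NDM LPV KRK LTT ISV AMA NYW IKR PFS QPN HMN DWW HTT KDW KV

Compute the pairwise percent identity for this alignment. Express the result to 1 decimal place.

Differing sites — 1:T/Y; 6:Q/M; 10:E/K; 12:H/K; 16:F/I; 29:P/F; 37:Q/D; 41:V/T; 44:W/D.
38 of the 47 sites match, so the percent identity is 38/47 × 100 = 80.9%.

80.9%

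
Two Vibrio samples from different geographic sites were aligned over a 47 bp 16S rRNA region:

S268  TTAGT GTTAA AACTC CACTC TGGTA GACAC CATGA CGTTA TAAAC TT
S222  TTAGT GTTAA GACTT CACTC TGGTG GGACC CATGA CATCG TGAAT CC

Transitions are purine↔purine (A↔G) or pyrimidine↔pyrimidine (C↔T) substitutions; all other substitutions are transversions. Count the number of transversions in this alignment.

Mismatches occur at site 11 (A↔G, transition), site 15 (C↔T, transition), site 25 (A↔G, transition), site 27 (A↔G, transition), site 28 (C↔A, transversion), site 29 (A↔C, transversion), site 37 (G↔A, transition), site 39 (T↔C, transition), site 40 (A↔G, transition), site 42 (A↔G, transition), site 45 (C↔T, transition), site 46 (T↔C, transition), site 47 (T↔C, transition).
Of the 13 differences, 11 transitions and 2 transversions, so the answer is 2.

2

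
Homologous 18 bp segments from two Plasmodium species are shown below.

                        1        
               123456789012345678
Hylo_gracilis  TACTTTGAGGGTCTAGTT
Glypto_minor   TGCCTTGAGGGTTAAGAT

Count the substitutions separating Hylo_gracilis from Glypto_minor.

5

The sequences differ at positions 2 (A/G), 4 (T/C), 13 (C/T), 14 (T/A), 17 (T/A).
That gives 5 mismatches out of 18 aligned sites, so the Hamming distance is 5.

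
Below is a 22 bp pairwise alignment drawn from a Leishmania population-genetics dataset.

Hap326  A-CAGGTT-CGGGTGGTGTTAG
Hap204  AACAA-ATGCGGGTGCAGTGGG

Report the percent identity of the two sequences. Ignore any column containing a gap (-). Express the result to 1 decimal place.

Excluding the 3 gap columns leaves 19 comparable sites.
The sequences differ at positions 5 (G/A), 7 (T/A), 16 (G/C), 17 (T/A), 20 (T/G), 21 (A/G).
13 of the 19 comparable sites match, so the percent identity is 13/19 × 100 = 68.4%.

68.4%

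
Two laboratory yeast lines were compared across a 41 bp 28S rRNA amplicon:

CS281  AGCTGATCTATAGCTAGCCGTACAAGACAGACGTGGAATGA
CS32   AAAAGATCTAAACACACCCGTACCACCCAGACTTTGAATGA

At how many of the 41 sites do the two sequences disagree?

The sequences differ at positions 2 (G/A), 3 (C/A), 4 (T/A), 11 (T/A), 13 (G/C), 14 (C/A), 15 (T/C), 17 (G/C), 24 (A/C), 26 (G/C), 27 (A/C), 33 (G/T), 35 (G/T).
That gives 13 mismatches out of 41 aligned sites, so the Hamming distance is 13.

13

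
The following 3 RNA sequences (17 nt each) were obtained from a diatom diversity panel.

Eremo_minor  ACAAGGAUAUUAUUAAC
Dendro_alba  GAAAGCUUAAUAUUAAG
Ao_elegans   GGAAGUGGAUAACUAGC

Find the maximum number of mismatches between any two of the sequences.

Pairwise Hamming distances:
  Eremo_minor vs Dendro_alba: 6
  Eremo_minor vs Ao_elegans: 8
  Dendro_alba vs Ao_elegans: 9
The largest is 9, between Dendro_alba and Ao_elegans.

9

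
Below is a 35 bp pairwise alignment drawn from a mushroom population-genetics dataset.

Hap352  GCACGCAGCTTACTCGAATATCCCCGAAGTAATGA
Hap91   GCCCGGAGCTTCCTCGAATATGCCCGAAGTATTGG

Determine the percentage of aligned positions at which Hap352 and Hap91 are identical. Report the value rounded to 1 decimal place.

Mismatches occur at site 3 (A→C), site 6 (C→G), site 12 (A→C), site 22 (C→G), site 32 (A→T), site 35 (A→G).
29 of the 35 sites match, so the percent identity is 29/35 × 100 = 82.9%.

82.9%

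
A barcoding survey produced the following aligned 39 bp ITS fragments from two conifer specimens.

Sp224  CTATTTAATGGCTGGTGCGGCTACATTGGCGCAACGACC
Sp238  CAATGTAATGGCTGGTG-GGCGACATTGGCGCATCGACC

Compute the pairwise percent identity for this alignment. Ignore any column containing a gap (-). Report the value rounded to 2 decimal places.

89.47%

Excluding the 1 gap column leaves 38 comparable sites.
The sequences differ at positions 2 (T/A), 5 (T/G), 22 (T/G), 34 (A/T).
34 of the 38 comparable sites match, so the percent identity is 34/38 × 100 = 89.47%.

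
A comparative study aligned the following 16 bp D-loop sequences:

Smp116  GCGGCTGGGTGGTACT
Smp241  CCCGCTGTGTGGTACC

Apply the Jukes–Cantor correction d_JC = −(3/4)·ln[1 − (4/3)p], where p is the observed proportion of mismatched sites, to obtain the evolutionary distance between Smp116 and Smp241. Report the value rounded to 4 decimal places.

0.3041

Differing sites — 1:G/C; 3:G/C; 8:G/T; 16:T/C.
p = 4/16 = 0.250000.
d = −0.75 · ln(1 − (4/3)·0.250000) = −0.75 · ln(0.666667) = −0.75 · (-0.405465) = 0.3041.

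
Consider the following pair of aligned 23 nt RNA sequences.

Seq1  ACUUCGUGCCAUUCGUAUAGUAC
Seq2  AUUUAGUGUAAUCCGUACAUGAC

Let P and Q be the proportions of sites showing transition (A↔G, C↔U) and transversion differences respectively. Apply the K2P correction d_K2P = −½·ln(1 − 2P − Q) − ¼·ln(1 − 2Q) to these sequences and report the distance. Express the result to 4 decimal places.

0.4757

Differing sites — 2:C/U (Ti); 5:C/A (Tv); 9:C/U (Ti); 10:C/A (Tv); 13:U/C (Ti); 18:U/C (Ti); 20:G/U (Tv); 21:U/G (Tv).
Of the 8 differences, 4 transitions and 4 transversions over 23 sites: P = 4/23 = 0.173913, Q = 4/23 = 0.173913.
d = −0.5·ln(0.478261) − 0.25·ln(0.652174) = −0.5·(-0.737599) − 0.25·(-0.427444) = 0.4757.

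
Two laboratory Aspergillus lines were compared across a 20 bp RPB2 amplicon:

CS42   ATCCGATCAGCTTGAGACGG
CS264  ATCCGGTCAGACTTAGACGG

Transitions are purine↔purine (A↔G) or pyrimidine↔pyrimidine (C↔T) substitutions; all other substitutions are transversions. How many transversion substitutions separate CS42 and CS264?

2

Mismatches occur at site 6 (A↔G, transition), site 11 (C↔A, transversion), site 12 (T↔C, transition), site 14 (G↔T, transversion).
Of the 4 differences, 2 transitions and 2 transversions, so the answer is 2.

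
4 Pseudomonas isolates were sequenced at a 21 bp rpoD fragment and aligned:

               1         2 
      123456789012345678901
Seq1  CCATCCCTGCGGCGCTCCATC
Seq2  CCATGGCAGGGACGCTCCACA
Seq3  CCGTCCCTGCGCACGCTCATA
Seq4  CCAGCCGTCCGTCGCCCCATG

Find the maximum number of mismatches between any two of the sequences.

12

Pairwise Hamming distances:
  Seq1 vs Seq2: 7
  Seq1 vs Seq3: 8
  Seq1 vs Seq4: 6
  Seq2 vs Seq3: 12
  Seq2 vs Seq4: 11
  Seq3 vs Seq4: 10
The largest is 12, between Seq2 and Seq3.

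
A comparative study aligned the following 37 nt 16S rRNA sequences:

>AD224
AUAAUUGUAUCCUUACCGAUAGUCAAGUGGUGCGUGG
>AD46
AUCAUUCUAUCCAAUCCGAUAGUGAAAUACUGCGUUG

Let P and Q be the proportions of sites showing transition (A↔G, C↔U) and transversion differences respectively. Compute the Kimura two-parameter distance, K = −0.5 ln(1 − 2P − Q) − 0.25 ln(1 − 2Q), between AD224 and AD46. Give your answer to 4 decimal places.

0.3376

Mismatches occur at site 3 (A/C, transversion), site 7 (G/C, transversion), site 13 (U/A, transversion), site 14 (U/A, transversion), site 15 (A/U, transversion), site 24 (C/G, transversion), site 27 (G/A, transition), site 29 (G/A, transition), site 30 (G/C, transversion), site 36 (G/U, transversion).
Of the 10 differences, 2 transitions and 8 transversions over 37 sites: P = 2/37 = 0.054054, Q = 8/37 = 0.216216.
d = −0.5·ln(0.675676) − 0.25·ln(0.567568) = −0.5·(-0.392042) − 0.25·(-0.566395) = 0.3376.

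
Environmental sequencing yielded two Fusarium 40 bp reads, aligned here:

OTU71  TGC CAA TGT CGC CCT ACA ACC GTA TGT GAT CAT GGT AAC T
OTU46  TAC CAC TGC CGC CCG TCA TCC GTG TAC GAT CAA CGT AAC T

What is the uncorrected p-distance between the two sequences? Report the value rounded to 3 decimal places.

The sequences differ at positions 2 (G/A), 6 (A/C), 9 (T/C), 15 (T/G), 16 (A/T), 19 (A/T), 24 (A/G), 26 (G/A), 27 (T/C), 33 (T/A), 34 (G/C).
There are 11 differences over 40 sites, so p = 11/40 = 0.275.

0.275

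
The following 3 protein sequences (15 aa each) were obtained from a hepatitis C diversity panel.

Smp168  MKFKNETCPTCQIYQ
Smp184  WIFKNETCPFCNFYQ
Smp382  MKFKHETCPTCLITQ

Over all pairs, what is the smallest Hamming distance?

Pairwise Hamming distances:
  Smp168 vs Smp184: 5
  Smp168 vs Smp382: 3
  Smp184 vs Smp382: 7
The smallest is 3, between Smp168 and Smp382.

3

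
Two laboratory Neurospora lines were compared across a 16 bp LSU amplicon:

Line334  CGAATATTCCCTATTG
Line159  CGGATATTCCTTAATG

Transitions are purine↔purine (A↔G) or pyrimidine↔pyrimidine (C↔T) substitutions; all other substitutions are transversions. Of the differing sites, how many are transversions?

Differing sites — 3:A/G (Ti); 11:C/T (Ti); 14:T/A (Tv).
Of the 3 differences, 2 transitions and 1 transversion, so the answer is 1.

1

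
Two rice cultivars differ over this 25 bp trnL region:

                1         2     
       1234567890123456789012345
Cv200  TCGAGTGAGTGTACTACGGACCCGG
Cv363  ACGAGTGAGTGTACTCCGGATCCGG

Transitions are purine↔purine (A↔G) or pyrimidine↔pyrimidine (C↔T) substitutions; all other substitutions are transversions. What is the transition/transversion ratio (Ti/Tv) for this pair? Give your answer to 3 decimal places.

The sequences differ at positions 1 (T/A, transversion), 16 (A/C, transversion), 21 (C/T, transition).
Of the 3 differences, 1 transition and 2 transversions, so Ti/Tv = 1/2 = 0.500.

0.500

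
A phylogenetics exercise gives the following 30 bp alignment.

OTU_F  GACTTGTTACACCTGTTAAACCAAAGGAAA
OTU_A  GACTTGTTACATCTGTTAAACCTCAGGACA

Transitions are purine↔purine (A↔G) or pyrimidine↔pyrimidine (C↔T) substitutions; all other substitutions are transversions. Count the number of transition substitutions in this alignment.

The sequences differ at positions 12 (C/T, transition), 23 (A/T, transversion), 24 (A/C, transversion), 29 (A/C, transversion).
Of the 4 differences, 1 transition and 3 transversions, so the answer is 1.

1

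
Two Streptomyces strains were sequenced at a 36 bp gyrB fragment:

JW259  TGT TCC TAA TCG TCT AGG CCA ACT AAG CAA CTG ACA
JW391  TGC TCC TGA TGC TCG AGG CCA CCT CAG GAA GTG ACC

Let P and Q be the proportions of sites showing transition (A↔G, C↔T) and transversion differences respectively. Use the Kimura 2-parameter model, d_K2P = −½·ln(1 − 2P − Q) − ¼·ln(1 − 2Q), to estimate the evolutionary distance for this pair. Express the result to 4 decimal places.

0.3497

Differing sites — 3:T/C (Ti); 8:A/G (Ti); 11:C/G (Tv); 12:G/C (Tv); 15:T/G (Tv); 22:A/C (Tv); 25:A/C (Tv); 28:C/G (Tv); 31:C/G (Tv); 36:A/C (Tv).
Of the 10 differences, 2 transitions and 8 transversions over 36 sites: P = 2/36 = 0.055556, Q = 8/36 = 0.222222.
d = −0.5·ln(0.666666) − 0.25·ln(0.555556) = −0.5·(-0.405466) − 0.25·(-0.587786) = 0.3497.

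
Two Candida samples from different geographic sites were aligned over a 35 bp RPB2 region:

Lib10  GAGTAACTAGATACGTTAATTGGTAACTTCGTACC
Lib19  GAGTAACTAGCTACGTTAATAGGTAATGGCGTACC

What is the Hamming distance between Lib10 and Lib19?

Mismatches occur at site 11 (A→C), site 21 (T→A), site 27 (C→T), site 28 (T→G), site 29 (T→G).
That gives 5 mismatches out of 35 aligned sites, so the Hamming distance is 5.

5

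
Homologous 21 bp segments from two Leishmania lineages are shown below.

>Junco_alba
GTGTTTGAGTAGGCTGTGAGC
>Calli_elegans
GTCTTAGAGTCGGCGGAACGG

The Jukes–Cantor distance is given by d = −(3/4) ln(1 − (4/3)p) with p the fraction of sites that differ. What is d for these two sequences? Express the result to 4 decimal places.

0.5319

The sequences differ at positions 3 (G/C), 6 (T/A), 11 (A/C), 15 (T/G), 17 (T/A), 18 (G/A), 19 (A/C), 21 (C/G).
p = 8/21 = 0.380952.
d = −0.75 · ln(1 − (4/3)·0.380952) = −0.75 · ln(0.492064) = −0.75 · (-0.709146) = 0.5319.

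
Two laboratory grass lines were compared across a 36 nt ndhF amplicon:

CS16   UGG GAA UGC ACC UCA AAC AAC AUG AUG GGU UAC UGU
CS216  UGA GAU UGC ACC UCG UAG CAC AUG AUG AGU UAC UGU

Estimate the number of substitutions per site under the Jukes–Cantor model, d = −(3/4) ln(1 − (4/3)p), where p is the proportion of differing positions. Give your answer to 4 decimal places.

0.2251

Differing sites — 3:G/A; 6:A/U; 15:A/G; 16:A/U; 18:C/G; 19:A/C; 28:G/A.
p = 7/36 = 0.194444.
d = −0.75 · ln(1 − (4/3)·0.194444) = −0.75 · ln(0.740741) = −0.75 · (-0.300104) = 0.2251.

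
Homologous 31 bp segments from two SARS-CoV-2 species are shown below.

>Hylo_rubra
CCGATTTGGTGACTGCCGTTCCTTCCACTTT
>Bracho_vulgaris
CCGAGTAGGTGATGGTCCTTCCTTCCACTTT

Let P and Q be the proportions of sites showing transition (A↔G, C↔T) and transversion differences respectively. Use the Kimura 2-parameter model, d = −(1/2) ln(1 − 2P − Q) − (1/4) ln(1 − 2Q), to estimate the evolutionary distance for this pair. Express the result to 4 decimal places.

0.2239

The sequences differ at positions 5 (T/G, transversion), 7 (T/A, transversion), 13 (C/T, transition), 14 (T/G, transversion), 16 (C/T, transition), 18 (G/C, transversion).
Of the 6 differences, 2 transitions and 4 transversions over 31 sites: P = 2/31 = 0.064516, Q = 4/31 = 0.129032.
d = −0.5·ln(0.741936) − 0.25·ln(0.741936) = −0.5·(-0.298492) − 0.25·(-0.298492) = 0.2239.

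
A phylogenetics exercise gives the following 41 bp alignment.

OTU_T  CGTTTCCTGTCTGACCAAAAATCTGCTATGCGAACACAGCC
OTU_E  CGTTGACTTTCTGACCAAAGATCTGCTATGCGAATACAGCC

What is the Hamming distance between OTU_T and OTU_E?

The sequences differ at positions 5 (T/G), 6 (C/A), 9 (G/T), 20 (A/G), 35 (C/T).
That gives 5 mismatches out of 41 aligned sites, so the Hamming distance is 5.

5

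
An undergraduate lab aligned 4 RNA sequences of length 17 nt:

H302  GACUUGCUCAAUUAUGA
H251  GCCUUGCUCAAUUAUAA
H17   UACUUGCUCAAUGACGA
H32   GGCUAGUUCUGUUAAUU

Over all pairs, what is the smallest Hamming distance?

2

Pairwise Hamming distances:
  H302 vs H251: 2
  H302 vs H17: 3
  H302 vs H32: 8
  H251 vs H17: 5
  H251 vs H32: 8
  H17 vs H32: 10
The smallest is 2, between H302 and H251.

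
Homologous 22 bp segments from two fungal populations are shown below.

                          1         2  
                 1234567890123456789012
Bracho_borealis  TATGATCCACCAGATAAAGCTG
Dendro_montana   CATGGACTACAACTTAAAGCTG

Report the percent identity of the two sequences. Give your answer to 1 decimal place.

Mismatches occur at site 1 (T↔C), site 5 (A↔G), site 6 (T↔A), site 8 (C↔T), site 11 (C↔A), site 13 (G↔C), site 14 (A↔T).
15 of the 22 sites match, so the percent identity is 15/22 × 100 = 68.2%.

68.2%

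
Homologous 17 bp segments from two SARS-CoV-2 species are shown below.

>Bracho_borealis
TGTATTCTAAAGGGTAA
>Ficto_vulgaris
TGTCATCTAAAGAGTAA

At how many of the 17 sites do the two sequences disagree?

Mismatches occur at site 4 (A→C), site 5 (T→A), site 13 (G→A).
That gives 3 mismatches out of 17 aligned sites, so the Hamming distance is 3.

3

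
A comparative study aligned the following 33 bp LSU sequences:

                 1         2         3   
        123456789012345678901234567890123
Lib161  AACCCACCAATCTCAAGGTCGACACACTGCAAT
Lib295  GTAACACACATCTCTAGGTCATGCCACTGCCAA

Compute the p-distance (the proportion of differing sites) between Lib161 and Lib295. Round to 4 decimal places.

Differing sites — 1:A/G; 2:A/T; 3:C/A; 4:C/A; 8:C/A; 9:A/C; 15:A/T; 21:G/A; 22:A/T; 23:C/G; 24:A/C; 31:A/C; 33:T/A.
There are 13 differences over 33 sites, so p = 13/33 = 0.3939.

0.3939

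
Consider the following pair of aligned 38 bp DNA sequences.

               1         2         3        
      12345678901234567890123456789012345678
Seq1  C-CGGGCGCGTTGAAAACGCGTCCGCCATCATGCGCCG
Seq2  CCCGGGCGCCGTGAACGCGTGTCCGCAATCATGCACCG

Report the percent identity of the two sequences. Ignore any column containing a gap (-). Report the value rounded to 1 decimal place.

Excluding the 1 gap column leaves 37 comparable sites.
The sequences differ at positions 10 (G/C), 11 (T/G), 16 (A/C), 17 (A/G), 20 (C/T), 27 (C/A), 35 (G/A).
30 of the 37 comparable sites match, so the percent identity is 30/37 × 100 = 81.1%.

81.1%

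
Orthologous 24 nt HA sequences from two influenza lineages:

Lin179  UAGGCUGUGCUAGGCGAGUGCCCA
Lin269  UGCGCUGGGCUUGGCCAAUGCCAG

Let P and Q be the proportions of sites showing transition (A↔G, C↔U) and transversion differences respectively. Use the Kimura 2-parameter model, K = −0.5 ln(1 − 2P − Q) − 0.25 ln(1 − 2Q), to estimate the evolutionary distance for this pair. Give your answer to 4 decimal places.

0.4413

Mismatches occur at site 2 (A→G, transition), site 3 (G→C, transversion), site 8 (U→G, transversion), site 12 (A→U, transversion), site 16 (G→C, transversion), site 18 (G→A, transition), site 23 (C→A, transversion), site 24 (A→G, transition).
Of the 8 differences, 3 transitions and 5 transversions over 24 sites: P = 3/24 = 0.125000, Q = 5/24 = 0.208333.
d = −0.5·ln(0.541667) − 0.25·ln(0.583334) = −0.5·(-0.613104) − 0.25·(-0.538995) = 0.4413.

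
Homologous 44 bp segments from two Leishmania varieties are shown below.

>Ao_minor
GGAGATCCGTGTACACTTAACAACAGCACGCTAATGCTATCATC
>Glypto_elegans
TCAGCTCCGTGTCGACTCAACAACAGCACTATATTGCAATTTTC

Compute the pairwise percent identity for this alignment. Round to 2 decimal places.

The sequences differ at positions 1 (G/T), 2 (G/C), 5 (A/C), 13 (A/C), 14 (C/G), 18 (T/C), 30 (G/T), 31 (C/A), 34 (A/T), 38 (T/A), 41 (C/T), 42 (A/T).
32 of the 44 sites match, so the percent identity is 32/44 × 100 = 72.73%.

72.73%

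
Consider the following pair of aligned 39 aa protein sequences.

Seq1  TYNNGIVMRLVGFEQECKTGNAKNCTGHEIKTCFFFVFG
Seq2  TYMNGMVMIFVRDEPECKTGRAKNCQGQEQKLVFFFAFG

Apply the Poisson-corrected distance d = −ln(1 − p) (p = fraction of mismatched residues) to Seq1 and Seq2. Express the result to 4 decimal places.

0.4447

Differing sites — 3:N/M; 6:I/M; 9:R/I; 10:L/F; 12:G/R; 13:F/D; 15:Q/P; 21:N/R; 26:T/Q; 28:H/Q; 30:I/Q; 32:T/L; 33:C/V; 37:V/A.
p = 14/39 = 0.358974.
d = −ln(1 − 0.358974) = −ln(0.641026) = 0.4447.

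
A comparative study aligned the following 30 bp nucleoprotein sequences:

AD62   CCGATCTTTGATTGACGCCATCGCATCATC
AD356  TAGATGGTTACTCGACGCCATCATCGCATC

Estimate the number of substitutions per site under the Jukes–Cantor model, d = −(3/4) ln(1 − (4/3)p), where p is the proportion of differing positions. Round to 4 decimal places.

The sequences differ at positions 1 (C/T), 2 (C/A), 6 (C/G), 7 (T/G), 10 (G/A), 11 (A/C), 13 (T/C), 23 (G/A), 24 (C/T), 25 (A/C), 26 (T/G).
p = 11/30 = 0.366667.
d = −0.75 · ln(1 − (4/3)·0.366667) = −0.75 · ln(0.511111) = −0.75 · (-0.671168) = 0.5034.

0.5034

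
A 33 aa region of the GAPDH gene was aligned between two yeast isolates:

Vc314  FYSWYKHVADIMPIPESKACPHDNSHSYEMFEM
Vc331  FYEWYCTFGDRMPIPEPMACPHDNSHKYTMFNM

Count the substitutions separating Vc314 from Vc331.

Differing sites — 3:S/E; 6:K/C; 7:H/T; 8:V/F; 9:A/G; 11:I/R; 17:S/P; 18:K/M; 27:S/K; 29:E/T; 32:E/N.
That gives 11 mismatches out of 33 aligned sites, so the Hamming distance is 11.

11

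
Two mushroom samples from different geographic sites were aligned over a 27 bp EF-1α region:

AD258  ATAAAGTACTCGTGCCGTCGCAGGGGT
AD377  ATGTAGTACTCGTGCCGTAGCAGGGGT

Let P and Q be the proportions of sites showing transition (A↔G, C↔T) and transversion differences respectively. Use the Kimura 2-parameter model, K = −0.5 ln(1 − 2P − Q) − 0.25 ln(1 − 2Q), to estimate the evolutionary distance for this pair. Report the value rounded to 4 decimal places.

0.1203

Mismatches occur at site 3 (A→G, transition), site 4 (A→T, transversion), site 19 (C→A, transversion).
Of the 3 differences, 1 transition and 2 transversions over 27 sites: P = 1/27 = 0.037037, Q = 2/27 = 0.074074.
d = −0.5·ln(0.851852) − 0.25·ln(0.851852) = −0.5·(-0.160342) − 0.25·(-0.160342) = 0.1203.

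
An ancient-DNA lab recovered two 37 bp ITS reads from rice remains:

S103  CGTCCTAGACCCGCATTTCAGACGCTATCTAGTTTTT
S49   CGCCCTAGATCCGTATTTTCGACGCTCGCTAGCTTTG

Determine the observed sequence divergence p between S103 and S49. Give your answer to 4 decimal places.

The sequences differ at positions 3 (T/C), 10 (C/T), 14 (C/T), 19 (C/T), 20 (A/C), 27 (A/C), 28 (T/G), 33 (T/C), 37 (T/G).
There are 9 differences over 37 sites, so p = 9/37 = 0.2432.

0.2432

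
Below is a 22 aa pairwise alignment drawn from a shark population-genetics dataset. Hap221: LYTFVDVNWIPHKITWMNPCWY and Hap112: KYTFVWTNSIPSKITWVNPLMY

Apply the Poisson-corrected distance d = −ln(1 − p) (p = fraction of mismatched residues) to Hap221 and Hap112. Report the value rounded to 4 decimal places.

0.4520

Differing sites — 1:L/K; 6:D/W; 7:V/T; 9:W/S; 12:H/S; 17:M/V; 20:C/L; 21:W/M.
p = 8/22 = 0.363636.
d = −ln(1 − 0.363636) = −ln(0.636364) = 0.4520.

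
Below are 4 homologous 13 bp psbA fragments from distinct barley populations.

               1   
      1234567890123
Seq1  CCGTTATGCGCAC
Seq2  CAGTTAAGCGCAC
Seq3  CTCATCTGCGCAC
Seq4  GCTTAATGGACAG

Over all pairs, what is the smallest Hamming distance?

2

Pairwise Hamming distances:
  Seq1 vs Seq2: 2
  Seq1 vs Seq3: 4
  Seq1 vs Seq4: 6
  Seq2 vs Seq3: 5
  Seq2 vs Seq4: 8
  Seq3 vs Seq4: 9
The smallest is 2, between Seq1 and Seq2.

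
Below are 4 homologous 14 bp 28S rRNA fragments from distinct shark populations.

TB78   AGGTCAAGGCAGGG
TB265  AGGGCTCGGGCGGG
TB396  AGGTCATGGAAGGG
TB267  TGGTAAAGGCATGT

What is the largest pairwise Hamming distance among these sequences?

Pairwise Hamming distances:
  TB78 vs TB265: 5
  TB78 vs TB396: 2
  TB78 vs TB267: 4
  TB265 vs TB396: 5
  TB265 vs TB267: 9
  TB396 vs TB267: 6
The largest is 9, between TB265 and TB267.

9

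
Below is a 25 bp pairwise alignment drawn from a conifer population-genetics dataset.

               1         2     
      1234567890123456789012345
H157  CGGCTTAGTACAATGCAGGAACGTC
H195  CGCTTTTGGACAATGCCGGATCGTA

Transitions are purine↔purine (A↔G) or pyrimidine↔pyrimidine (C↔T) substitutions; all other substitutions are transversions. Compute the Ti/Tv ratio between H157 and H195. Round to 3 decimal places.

The sequences differ at positions 3 (G/C, transversion), 4 (C/T, transition), 7 (A/T, transversion), 9 (T/G, transversion), 17 (A/C, transversion), 21 (A/T, transversion), 25 (C/A, transversion).
Of the 7 differences, 1 transition and 6 transversions, so Ti/Tv = 1/6 = 0.167.

0.167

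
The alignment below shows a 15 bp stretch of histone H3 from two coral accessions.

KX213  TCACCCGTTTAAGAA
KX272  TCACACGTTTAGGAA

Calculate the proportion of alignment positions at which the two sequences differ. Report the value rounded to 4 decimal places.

The sequences differ at positions 5 (C/A), 12 (A/G).
There are 2 differences over 15 sites, so p = 2/15 = 0.1333.

0.1333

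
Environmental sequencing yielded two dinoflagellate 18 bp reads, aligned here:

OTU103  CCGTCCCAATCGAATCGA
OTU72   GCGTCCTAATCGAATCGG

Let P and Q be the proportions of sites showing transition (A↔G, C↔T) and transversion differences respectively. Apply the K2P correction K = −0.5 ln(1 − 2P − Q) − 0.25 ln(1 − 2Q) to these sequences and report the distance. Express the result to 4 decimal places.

Mismatches occur at site 1 (C→G, transversion), site 7 (C→T, transition), site 18 (A→G, transition).
Of the 3 differences, 2 transitions and 1 transversion over 18 sites: P = 2/18 = 0.111111, Q = 1/18 = 0.055556.
d = −0.5·ln(0.722222) − 0.25·ln(0.888888) = −0.5·(-0.325423) − 0.25·(-0.117784) = 0.1922.

0.1922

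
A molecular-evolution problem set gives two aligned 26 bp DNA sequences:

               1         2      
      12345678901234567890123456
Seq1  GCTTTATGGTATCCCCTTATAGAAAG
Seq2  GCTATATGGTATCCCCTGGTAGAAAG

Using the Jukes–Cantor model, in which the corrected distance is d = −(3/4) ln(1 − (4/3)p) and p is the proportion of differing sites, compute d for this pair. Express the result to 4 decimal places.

The sequences differ at positions 4 (T/A), 18 (T/G), 19 (A/G).
p = 3/26 = 0.115385.
d = −0.75 · ln(1 − (4/3)·0.115385) = −0.75 · ln(0.846153) = −0.75 · (-0.167055) = 0.1253.

0.1253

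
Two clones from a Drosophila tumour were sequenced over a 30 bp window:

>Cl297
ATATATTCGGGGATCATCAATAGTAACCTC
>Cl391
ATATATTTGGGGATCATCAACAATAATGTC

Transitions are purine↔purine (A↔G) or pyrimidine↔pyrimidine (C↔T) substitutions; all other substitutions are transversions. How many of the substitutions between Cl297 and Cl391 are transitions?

The sequences differ at positions 8 (C/T, transition), 21 (T/C, transition), 23 (G/A, transition), 27 (C/T, transition), 28 (C/G, transversion).
Of the 5 differences, 4 transitions and 1 transversion, so the answer is 4.

4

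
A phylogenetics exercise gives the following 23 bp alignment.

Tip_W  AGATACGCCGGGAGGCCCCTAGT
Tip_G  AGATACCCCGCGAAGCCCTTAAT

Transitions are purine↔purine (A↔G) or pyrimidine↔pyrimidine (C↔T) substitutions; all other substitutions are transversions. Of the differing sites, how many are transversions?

Differing sites — 7:G/C (Tv); 11:G/C (Tv); 14:G/A (Ti); 19:C/T (Ti); 22:G/A (Ti).
Of the 5 differences, 3 transitions and 2 transversions, so the answer is 2.

2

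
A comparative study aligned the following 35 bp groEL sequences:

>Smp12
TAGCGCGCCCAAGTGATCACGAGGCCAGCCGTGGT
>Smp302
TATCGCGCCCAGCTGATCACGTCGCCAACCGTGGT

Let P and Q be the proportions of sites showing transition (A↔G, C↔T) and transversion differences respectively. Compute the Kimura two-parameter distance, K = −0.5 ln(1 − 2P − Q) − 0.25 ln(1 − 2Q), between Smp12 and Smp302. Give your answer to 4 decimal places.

The sequences differ at positions 3 (G/T, transversion), 12 (A/G, transition), 13 (G/C, transversion), 22 (A/T, transversion), 23 (G/C, transversion), 28 (G/A, transition).
Of the 6 differences, 2 transitions and 4 transversions over 35 sites: P = 2/35 = 0.057143, Q = 4/35 = 0.114286.
d = −0.5·ln(0.771428) − 0.25·ln(0.771428) = −0.5·(-0.259512) − 0.25·(-0.259512) = 0.1946.

0.1946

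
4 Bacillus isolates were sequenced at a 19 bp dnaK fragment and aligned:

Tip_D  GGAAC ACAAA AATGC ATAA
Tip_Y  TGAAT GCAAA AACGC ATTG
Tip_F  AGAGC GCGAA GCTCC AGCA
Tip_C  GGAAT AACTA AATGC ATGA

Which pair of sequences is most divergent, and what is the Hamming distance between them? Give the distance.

12

Pairwise Hamming distances:
  Tip_D vs Tip_Y: 6
  Tip_D vs Tip_F: 9
  Tip_D vs Tip_C: 5
  Tip_Y vs Tip_F: 11
  Tip_Y vs Tip_C: 8
  Tip_F vs Tip_C: 12
The largest is 12, between Tip_F and Tip_C.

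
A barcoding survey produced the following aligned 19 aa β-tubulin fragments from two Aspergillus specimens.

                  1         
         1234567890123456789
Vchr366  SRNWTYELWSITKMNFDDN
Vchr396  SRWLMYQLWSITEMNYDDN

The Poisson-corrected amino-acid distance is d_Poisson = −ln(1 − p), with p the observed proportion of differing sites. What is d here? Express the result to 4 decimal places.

Differing sites — 3:N/W; 4:W/L; 5:T/M; 7:E/Q; 13:K/E; 16:F/Y.
p = 6/19 = 0.315789.
d = −ln(1 − 0.315789) = −ln(0.684211) = 0.3795.

0.3795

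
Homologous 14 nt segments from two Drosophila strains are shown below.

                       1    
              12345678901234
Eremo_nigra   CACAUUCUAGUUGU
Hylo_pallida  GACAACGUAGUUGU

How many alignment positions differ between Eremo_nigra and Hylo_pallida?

The sequences differ at positions 1 (C/G), 5 (U/A), 6 (U/C), 7 (C/G).
That gives 4 mismatches out of 14 aligned sites, so the Hamming distance is 4.

4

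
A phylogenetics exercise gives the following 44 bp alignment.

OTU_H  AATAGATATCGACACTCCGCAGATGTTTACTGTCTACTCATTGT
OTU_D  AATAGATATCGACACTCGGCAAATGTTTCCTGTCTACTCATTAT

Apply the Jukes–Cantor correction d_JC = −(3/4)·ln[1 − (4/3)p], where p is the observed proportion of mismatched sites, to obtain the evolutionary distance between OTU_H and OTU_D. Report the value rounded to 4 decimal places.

Mismatches occur at site 18 (C/G), site 22 (G/A), site 29 (A/C), site 43 (G/A).
p = 4/44 = 0.090909.
d = −0.75 · ln(1 − (4/3)·0.090909) = −0.75 · ln(0.878788) = −0.75 · (-0.129212) = 0.0969.

0.0969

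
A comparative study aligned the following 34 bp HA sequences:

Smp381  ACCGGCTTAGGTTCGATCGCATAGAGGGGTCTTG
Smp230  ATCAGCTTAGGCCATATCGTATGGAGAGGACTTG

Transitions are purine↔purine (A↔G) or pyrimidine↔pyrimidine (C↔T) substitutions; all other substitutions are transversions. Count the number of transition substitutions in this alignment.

7

Differing sites — 2:C/T (Ti); 4:G/A (Ti); 12:T/C (Ti); 13:T/C (Ti); 14:C/A (Tv); 15:G/T (Tv); 20:C/T (Ti); 23:A/G (Ti); 27:G/A (Ti); 30:T/A (Tv).
Of the 10 differences, 7 transitions and 3 transversions, so the answer is 7.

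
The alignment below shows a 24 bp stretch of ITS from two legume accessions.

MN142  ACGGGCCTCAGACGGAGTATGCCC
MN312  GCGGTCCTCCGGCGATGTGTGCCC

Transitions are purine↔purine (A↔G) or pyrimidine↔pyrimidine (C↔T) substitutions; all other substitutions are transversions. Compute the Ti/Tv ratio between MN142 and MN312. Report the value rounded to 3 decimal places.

1.333

Differing sites — 1:A/G (Ti); 5:G/T (Tv); 10:A/C (Tv); 12:A/G (Ti); 15:G/A (Ti); 16:A/T (Tv); 19:A/G (Ti).
Of the 7 differences, 4 transitions and 3 transversions, so Ti/Tv = 4/3 = 1.333.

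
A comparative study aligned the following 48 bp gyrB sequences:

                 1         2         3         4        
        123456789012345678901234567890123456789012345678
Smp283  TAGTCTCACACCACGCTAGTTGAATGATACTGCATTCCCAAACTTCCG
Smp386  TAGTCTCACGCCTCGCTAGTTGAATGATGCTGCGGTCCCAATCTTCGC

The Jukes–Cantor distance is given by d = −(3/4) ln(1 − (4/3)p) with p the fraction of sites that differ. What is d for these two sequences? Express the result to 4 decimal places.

Differing sites — 10:A/G; 13:A/T; 29:A/G; 34:A/G; 35:T/G; 42:A/T; 47:C/G; 48:G/C.
p = 8/48 = 0.166667.
d = −0.75 · ln(1 − (4/3)·0.166667) = −0.75 · ln(0.777777) = −0.75 · (-0.251315) = 0.1885.

0.1885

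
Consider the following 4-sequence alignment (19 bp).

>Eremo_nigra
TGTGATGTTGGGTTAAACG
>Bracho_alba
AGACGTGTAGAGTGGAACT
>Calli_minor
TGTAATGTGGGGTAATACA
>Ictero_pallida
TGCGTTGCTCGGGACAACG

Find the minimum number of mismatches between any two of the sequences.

5

Pairwise Hamming distances:
  Eremo_nigra vs Bracho_alba: 9
  Eremo_nigra vs Calli_minor: 5
  Eremo_nigra vs Ictero_pallida: 7
  Bracho_alba vs Calli_minor: 10
  Bracho_alba vs Ictero_pallida: 12
  Calli_minor vs Ictero_pallida: 10
The smallest is 5, between Eremo_nigra and Calli_minor.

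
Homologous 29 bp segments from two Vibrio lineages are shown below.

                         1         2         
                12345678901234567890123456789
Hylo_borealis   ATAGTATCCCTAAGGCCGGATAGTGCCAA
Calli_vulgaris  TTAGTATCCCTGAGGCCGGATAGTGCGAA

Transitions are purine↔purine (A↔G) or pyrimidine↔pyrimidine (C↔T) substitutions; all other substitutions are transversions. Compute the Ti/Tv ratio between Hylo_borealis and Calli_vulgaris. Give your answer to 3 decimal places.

0.500

Mismatches occur at site 1 (A↔T, transversion), site 12 (A↔G, transition), site 27 (C↔G, transversion).
Of the 3 differences, 1 transition and 2 transversions, so Ti/Tv = 1/2 = 0.500.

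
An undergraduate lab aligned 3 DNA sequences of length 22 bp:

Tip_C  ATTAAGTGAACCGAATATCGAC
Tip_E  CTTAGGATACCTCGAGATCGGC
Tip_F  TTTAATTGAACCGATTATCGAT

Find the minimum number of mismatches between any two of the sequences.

Pairwise Hamming distances:
  Tip_C vs Tip_E: 10
  Tip_C vs Tip_F: 4
  Tip_E vs Tip_F: 13
The smallest is 4, between Tip_C and Tip_F.

4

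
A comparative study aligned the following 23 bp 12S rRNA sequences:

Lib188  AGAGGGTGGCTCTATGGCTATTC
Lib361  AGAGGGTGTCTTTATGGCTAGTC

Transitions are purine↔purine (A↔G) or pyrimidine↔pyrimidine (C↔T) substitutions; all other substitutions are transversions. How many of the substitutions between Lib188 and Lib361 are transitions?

1

Differing sites — 9:G/T (Tv); 12:C/T (Ti); 21:T/G (Tv).
Of the 3 differences, 1 transition and 2 transversions, so the answer is 1.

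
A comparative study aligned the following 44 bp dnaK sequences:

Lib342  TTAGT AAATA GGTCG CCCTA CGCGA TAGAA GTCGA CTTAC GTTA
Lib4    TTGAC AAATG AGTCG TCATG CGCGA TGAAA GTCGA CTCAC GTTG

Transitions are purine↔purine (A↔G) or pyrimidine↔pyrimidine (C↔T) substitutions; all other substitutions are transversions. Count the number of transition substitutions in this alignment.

11

Mismatches occur at site 3 (A/G, transition), site 4 (G/A, transition), site 5 (T/C, transition), site 10 (A/G, transition), site 11 (G/A, transition), site 16 (C/T, transition), site 18 (C/A, transversion), site 20 (A/G, transition), site 27 (A/G, transition), site 28 (G/A, transition), site 38 (T/C, transition), site 44 (A/G, transition).
Of the 12 differences, 11 transitions and 1 transversion, so the answer is 11.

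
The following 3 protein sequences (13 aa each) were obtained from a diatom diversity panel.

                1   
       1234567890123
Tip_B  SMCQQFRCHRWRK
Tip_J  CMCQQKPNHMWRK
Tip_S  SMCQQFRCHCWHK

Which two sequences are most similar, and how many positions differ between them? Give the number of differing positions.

Pairwise Hamming distances:
  Tip_B vs Tip_J: 5
  Tip_B vs Tip_S: 2
  Tip_J vs Tip_S: 6
The smallest is 2, between Tip_B and Tip_S.

2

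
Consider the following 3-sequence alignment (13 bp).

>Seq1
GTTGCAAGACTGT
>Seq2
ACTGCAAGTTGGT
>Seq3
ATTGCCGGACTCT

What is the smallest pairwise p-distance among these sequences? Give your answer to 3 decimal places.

0.308

Pairwise Hamming distances:
  Seq1 vs Seq2: 5
  Seq1 vs Seq3: 4
  Seq2 vs Seq3: 7
The smallest is 4 mismatches, between Seq1 and Seq3; p = 4/13 = 0.308.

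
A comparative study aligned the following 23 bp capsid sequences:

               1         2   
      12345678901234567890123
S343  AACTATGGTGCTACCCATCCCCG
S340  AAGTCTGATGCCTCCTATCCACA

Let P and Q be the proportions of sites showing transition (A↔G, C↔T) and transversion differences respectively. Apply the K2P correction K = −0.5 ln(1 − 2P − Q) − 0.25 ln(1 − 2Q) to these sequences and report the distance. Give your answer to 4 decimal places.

The sequences differ at positions 3 (C/G, transversion), 5 (A/C, transversion), 8 (G/A, transition), 12 (T/C, transition), 13 (A/T, transversion), 16 (C/T, transition), 21 (C/A, transversion), 23 (G/A, transition).
Of the 8 differences, 4 transitions and 4 transversions over 23 sites: P = 4/23 = 0.173913, Q = 4/23 = 0.173913.
d = −0.5·ln(0.478261) − 0.25·ln(0.652174) = −0.5·(-0.737599) − 0.25·(-0.427444) = 0.4757.

0.4757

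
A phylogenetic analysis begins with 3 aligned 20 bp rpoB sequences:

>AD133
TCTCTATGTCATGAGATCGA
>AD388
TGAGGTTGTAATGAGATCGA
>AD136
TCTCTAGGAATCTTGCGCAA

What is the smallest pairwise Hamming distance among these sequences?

Pairwise Hamming distances:
  AD133 vs AD388: 6
  AD133 vs AD136: 10
  AD388 vs AD136: 14
The smallest is 6, between AD133 and AD388.

6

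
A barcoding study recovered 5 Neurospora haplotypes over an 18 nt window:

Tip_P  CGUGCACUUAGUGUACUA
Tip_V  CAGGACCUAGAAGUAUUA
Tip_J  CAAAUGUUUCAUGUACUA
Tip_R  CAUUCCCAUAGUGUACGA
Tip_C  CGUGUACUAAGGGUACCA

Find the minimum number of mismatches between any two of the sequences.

Pairwise Hamming distances:
  Tip_P vs Tip_V: 9
  Tip_P vs Tip_J: 8
  Tip_P vs Tip_R: 5
  Tip_P vs Tip_C: 4
  Tip_V vs Tip_J: 9
  Tip_V vs Tip_R: 10
  Tip_V vs Tip_C: 9
  Tip_J vs Tip_R: 9
  Tip_J vs Tip_C: 10
  Tip_R vs Tip_C: 8
The smallest is 4, between Tip_P and Tip_C.

4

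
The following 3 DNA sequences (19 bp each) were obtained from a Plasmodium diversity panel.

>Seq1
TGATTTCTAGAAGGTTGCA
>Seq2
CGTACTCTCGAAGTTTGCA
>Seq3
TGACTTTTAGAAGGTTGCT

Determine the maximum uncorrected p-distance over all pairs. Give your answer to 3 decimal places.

0.421

Pairwise Hamming distances:
  Seq1 vs Seq2: 6
  Seq1 vs Seq3: 3
  Seq2 vs Seq3: 8
The largest is 8 mismatches, between Seq2 and Seq3; p = 8/19 = 0.421.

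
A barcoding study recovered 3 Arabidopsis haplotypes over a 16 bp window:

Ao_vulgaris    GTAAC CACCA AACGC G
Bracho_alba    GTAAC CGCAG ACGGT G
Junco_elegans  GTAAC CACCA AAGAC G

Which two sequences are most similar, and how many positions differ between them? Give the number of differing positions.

2

Pairwise Hamming distances:
  Ao_vulgaris vs Bracho_alba: 6
  Ao_vulgaris vs Junco_elegans: 2
  Bracho_alba vs Junco_elegans: 6
The smallest is 2, between Ao_vulgaris and Junco_elegans.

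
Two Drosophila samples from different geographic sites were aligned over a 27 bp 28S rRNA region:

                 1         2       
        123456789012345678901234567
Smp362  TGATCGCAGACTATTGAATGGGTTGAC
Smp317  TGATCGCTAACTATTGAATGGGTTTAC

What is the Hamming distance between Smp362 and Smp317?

3

Mismatches occur at site 8 (A/T), site 9 (G/A), site 25 (G/T).
That gives 3 mismatches out of 27 aligned sites, so the Hamming distance is 3.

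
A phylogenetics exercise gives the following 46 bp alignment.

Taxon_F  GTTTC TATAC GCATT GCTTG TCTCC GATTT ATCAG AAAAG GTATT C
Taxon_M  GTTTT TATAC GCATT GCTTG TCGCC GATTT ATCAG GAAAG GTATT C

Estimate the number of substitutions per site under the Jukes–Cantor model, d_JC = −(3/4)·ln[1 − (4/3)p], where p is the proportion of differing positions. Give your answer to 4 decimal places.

The sequences differ at positions 5 (C/T), 23 (T/G), 36 (A/G).
p = 3/46 = 0.065217.
d = −0.75 · ln(1 − (4/3)·0.065217) = −0.75 · ln(0.913044) = −0.75 · (-0.090971) = 0.0682.

0.0682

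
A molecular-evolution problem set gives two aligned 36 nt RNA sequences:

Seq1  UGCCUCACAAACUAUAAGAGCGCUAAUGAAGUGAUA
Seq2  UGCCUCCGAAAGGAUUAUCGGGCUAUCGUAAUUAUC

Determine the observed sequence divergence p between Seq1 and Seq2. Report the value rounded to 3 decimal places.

Mismatches occur at site 7 (A→C), site 8 (C→G), site 12 (C→G), site 13 (U→G), site 16 (A→U), site 18 (G→U), site 19 (A→C), site 21 (C→G), site 26 (A→U), site 27 (U→C), site 29 (A→U), site 31 (G→A), site 33 (G→U), site 36 (A→C).
There are 14 differences over 36 sites, so p = 14/36 = 0.389.

0.389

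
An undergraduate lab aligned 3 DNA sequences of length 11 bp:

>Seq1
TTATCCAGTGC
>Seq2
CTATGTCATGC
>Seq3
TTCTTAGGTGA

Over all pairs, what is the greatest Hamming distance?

7

Pairwise Hamming distances:
  Seq1 vs Seq2: 5
  Seq1 vs Seq3: 5
  Seq2 vs Seq3: 7
The largest is 7, between Seq2 and Seq3.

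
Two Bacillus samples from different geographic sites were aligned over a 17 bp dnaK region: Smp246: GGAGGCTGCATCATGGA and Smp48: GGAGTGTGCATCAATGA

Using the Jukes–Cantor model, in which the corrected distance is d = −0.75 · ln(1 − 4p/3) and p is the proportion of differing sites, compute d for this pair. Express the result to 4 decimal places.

0.2824

Differing sites — 5:G/T; 6:C/G; 14:T/A; 15:G/T.
p = 4/17 = 0.235294.
d = −0.75 · ln(1 − (4/3)·0.235294) = −0.75 · ln(0.686275) = −0.75 · (-0.376477) = 0.2824.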